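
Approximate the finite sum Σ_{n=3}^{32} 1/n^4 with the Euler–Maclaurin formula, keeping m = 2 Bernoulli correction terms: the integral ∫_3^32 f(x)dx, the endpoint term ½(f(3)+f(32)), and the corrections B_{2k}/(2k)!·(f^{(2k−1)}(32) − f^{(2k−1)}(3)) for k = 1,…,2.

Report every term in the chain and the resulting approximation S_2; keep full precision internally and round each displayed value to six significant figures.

S_2 ≈ 0.0198043

Integral: ∫_3^32 1/x^4 dx = 0.0123355.
Boundary: ½(f(3) + f(32)) = ½(0.0123457 + 9.53674e-07) = 0.00617332.
So far: 0.0185088.
Correction k=1: B_{2}/2! · (f^{(1)}(32) − f^{(1)}(3)) = 1/12 · (-1.19209e-07 − (-0.0164609)) = 0.00137173.
Partial sum through k=1: 0.0198806.
Correction k=2: B_{4}/4! · (f^{(3)}(32) − f^{(3)}(3)) = −1/720 · (-3.49246e-09 − (-0.0548697)) = -7.62079e-05.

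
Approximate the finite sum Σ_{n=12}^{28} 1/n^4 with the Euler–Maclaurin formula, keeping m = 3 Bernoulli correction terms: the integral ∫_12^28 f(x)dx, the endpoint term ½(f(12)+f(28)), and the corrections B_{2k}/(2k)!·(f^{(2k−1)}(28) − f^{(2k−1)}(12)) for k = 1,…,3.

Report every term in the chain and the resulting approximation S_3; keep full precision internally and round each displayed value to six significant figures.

∫_12^28 1/x^4 dx evaluates to 0.000177717.
Endpoint term: (f(12) + f(28))/2 = (4.82253e-05 + 1.62693e-06)/2 = 2.49261e-05.
Integral + boundary = 0.000202643.
Order-1 term: 1/12 · (-2.32418e-07 − (-1.60751e-05)) = 1.32022e-06.
Partial sum through k=1: 0.000203963.
Order-2 term: −1/720 · (-8.89355e-09 − (-3.34898e-06)) = -4.63901e-09.
Partial sum through k=2: 0.000203958.
Order-3 term: 1/30240 · (-6.35253e-10 − (-1.30238e-06)) = 4.30471e-11.

S_3 ≈ 0.000203958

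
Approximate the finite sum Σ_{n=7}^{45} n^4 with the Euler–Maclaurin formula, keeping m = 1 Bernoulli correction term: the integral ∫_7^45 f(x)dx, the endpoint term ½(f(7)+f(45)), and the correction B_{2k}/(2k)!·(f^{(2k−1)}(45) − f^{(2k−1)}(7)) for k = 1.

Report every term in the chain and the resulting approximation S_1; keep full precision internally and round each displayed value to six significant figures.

The integral term ∫_7^45 x^4 dx = 3.69023e+07.
Boundary: ½(f(7) + f(45)) = ½(2401.00 + 4.10062e+06) = 2.05151e+06.
Integral + boundary = 3.89538e+07.
k=1: B_{2}/(2)! × [f^{(1)}(45) − f^{(1)}(7)] = 1/12 × (364500 − 1372.00) = 30260.7.

S_1 ≈ 3.89840e+07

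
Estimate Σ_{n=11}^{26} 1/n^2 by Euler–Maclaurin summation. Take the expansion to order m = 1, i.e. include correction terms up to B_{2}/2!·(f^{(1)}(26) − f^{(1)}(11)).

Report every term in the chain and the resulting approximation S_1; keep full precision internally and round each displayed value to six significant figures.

∫_11^26 1/x^2 dx evaluates to 0.0524476.
Boundary: ½(f(11) + f(26)) = ½(0.00826446 + 0.00147929) = 0.00487188.
Running total after boundary: 0.0573194.
Order-1 term: 1/12 · (-0.000113792 − (-0.00150263)) = 0.000115737.

S_1 ≈ 0.0574352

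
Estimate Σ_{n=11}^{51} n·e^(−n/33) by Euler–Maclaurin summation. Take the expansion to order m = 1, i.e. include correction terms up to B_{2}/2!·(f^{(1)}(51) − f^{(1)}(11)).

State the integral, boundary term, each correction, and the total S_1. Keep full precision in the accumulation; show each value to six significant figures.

S_1 ≈ 458.700

Integral: ∫_11^51 x·e^(−x/33) dx = 449.372.
Endpoint term: (f(11) + f(51))/2 = (7.88184 + 10.8740)/2 = 9.37790.
So far: 458.750.
Order-1 term: 1/12 · (-0.116299 − 0.477688) = -0.0494989.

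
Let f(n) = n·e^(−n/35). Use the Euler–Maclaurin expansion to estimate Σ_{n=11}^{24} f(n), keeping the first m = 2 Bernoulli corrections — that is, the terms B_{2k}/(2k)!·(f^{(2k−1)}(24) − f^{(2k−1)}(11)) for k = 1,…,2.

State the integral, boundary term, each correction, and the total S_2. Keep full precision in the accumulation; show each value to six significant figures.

Integral: ∫_11^24 x·e^(−x/35) dx = 135.597.
½[f(11) + f(24)] = ½[8.03341 + 12.0895] = 10.0615.
So far: 145.658.
Correction k=1: B_{2}/2! · (f^{(1)}(24) − f^{(1)}(11)) = 1/12 · (0.158315 − 0.500784) = -0.0285391.
After k=1: 145.630.
Correction k=2: B_{4}/4! · (f^{(3)}(24) − f^{(3)}(11)) = −1/720 · (0.000951654 − 0.00160115) = 9.02074e-07.

S_2 ≈ 145.630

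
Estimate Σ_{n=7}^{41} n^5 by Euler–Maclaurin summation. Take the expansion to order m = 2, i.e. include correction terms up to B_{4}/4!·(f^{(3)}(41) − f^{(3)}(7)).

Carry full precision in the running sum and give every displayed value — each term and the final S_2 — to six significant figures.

∫_7^41 x^5 dx evaluates to 7.91664e+08.
Boundary: ½(f(7) + f(41)) = ½(16807.0 + 1.15856e+08) = 5.79365e+07.
Integral + boundary = 8.49601e+08.
Correction k=1: B_{2}/2! · (f^{(1)}(41) − f^{(1)}(7)) = 1/12 · (1.41288e+07 − 12005.0) = 1.17640e+06.
Partial sum through k=1: 8.50777e+08.
Correction k=2: B_{4}/4! · (f^{(3)}(41) − f^{(3)}(7)) = −1/720 · (100860 − 2940.00) = -136.000.

S_2 ≈ 8.50777e+08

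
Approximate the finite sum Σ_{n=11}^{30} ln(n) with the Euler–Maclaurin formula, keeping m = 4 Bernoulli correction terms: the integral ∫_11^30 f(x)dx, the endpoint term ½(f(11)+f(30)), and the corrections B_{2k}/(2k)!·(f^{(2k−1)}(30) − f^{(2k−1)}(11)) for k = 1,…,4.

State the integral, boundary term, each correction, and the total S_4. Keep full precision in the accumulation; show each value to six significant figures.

S_4 ≈ 59.5538

∫_11^30 ln(x) dx evaluates to 56.6591.
Boundary: ½(f(11) + f(30)) = ½(2.39790 + 3.40120) = 2.89955.
Running total after boundary: 59.5586.
Correction k=1: B_{2}/2! · (f^{(1)}(30) − f^{(1)}(11)) = 1/12 · (0.0333333 − 0.0909091) = -0.00479798.
After k=1: 59.5538.
Correction k=2: B_{4}/4! · (f^{(3)}(30) − f^{(3)}(11)) = −1/720 · (7.40741e-05 − 0.00150263) = 1.98410e-06.
After k=2: 59.5538.
Correction k=3: B_{6}/6! · (f^{(5)}(30) − f^{(5)}(11)) = 1/30240 · (9.87654e-07 − 0.000149021) = -4.89529e-09.
After k=3: 59.5538.
Correction k=4: B_{8}/8! · (f^{(7)}(30) − f^{(7)}(11)) = −1/1209600 · (3.29218e-08 − 3.69474e-05) = 3.05179e-11.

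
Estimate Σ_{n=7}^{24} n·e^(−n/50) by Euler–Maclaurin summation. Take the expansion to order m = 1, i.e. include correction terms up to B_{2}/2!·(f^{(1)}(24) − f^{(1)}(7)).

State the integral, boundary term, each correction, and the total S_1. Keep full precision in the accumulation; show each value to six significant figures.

∫_7^24 x·e^(−x/50) dx evaluates to 188.172.
Endpoint term: (f(7) + f(24))/2 = (6.08551 + 14.8508)/2 = 10.4682.
Integral + boundary = 198.641.
Correction k=1: B_{2}/2! · (f^{(1)}(24) − f^{(1)}(7)) = 1/12 · (0.321767 − 0.747648) = -0.0354901.

S_1 ≈ 198.605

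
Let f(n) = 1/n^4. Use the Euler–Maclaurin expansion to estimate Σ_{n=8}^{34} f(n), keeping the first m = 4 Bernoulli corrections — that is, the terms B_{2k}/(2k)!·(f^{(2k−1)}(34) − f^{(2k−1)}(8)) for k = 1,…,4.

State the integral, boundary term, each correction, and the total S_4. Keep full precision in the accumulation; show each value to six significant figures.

∫_8^34 1/x^4 dx evaluates to 0.000642561.
½[f(8) + f(34)] = ½[0.000244141 + 7.48315e-07] = 0.000122444.
So far: 0.000765005.
k=1: B_{2}/(2)! × [f^{(1)}(34) − f^{(1)}(8)] = 1/12 × (-8.80370e-08 − (-0.000122070)) = 1.01652e-05.
Running total after k=1: 0.000775170.
k=2: B_{4}/(4)! × [f^{(3)}(34) − f^{(3)}(8)] = −1/720 × (-2.28470e-09 − (-5.72205e-05)) = -7.94697e-08.
Running total after k=2: 0.000775091.
k=3: B_{6}/(6)! × [f^{(5)}(34) − f^{(5)}(8)] = 1/30240 × (-1.10677e-10 − (-5.00679e-05)) = 1.65568e-09.
Running total after k=3: 0.000775093.
k=4: B_{8}/(8)! × [f^{(7)}(34) − f^{(7)}(8)] = −1/1209600 × (-8.61675e-12 − (-7.04080e-05)) = -5.82077e-11.

S_4 ≈ 0.000775093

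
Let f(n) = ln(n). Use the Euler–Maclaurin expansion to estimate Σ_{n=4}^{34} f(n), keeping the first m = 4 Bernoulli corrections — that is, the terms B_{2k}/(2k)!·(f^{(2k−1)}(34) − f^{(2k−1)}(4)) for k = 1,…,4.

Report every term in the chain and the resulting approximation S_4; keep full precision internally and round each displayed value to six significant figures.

∫_4^34 ln(x) dx evaluates to 84.3511.
½[f(4) + f(34)] = ½[1.38629 + 3.52636] = 2.45633.
Running total after boundary: 86.8074.
k=1: B_{2}/(2)! × [f^{(1)}(34) − f^{(1)}(4)] = 1/12 × (0.0294118 − 0.250000) = -0.0183824.
Partial sum through k=1: 86.7890.
k=2: B_{4}/(4)! × [f^{(3)}(34) − f^{(3)}(4)] = −1/720 × (5.08854e-05 − 0.0312500) = 4.33321e-05.
Partial sum through k=2: 86.7891.
k=3: B_{6}/(6)! × [f^{(5)}(34) − f^{(5)}(4)] = 1/30240 × (5.28222e-07 − 0.0234375) = -7.75032e-07.
Partial sum through k=3: 86.7891.
k=4: B_{8}/(8)! × [f^{(7)}(34) − f^{(7)}(4)] = −1/1209600 × (1.37082e-08 − 0.0439453) = 3.63304e-08.

S_4 ≈ 86.7891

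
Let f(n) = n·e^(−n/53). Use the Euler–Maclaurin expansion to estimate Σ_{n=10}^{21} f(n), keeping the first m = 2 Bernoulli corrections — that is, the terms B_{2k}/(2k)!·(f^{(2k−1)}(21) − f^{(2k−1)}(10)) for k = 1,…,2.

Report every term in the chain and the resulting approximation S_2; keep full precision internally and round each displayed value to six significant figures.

∫_10^21 x·e^(−x/53) dx evaluates to 125.931.
½[f(10) + f(21)] = ½[8.28052 + 14.1299] = 11.2052.
So far: 137.136.
k=1: B_{2}/(2)! × [f^{(1)}(21) − f^{(1)}(10)] = 1/12 × (0.406252 − 0.671816) = -0.0221303.
After k=1: 137.114.
k=2: B_{4}/(4)! × [f^{(3)}(21) − f^{(3)}(10)] = −1/720 × (0.000623695 − 0.000828736) = 2.84779e-07.

S_2 ≈ 137.114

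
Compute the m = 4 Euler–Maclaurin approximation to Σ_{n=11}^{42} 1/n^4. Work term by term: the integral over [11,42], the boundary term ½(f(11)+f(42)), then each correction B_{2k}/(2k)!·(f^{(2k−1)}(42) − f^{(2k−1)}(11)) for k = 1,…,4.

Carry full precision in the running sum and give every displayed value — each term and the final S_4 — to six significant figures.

∫_11^42 1/x^4 dx evaluates to 0.000245939.
½[f(11) + f(42)] = ½[6.83013e-05 + 3.21368e-07] = 3.43114e-05.
Integral + boundary = 0.000280250.
k=1: B_{2}/(2)! × [f^{(1)}(42) − f^{(1)}(11)] = 1/12 × (-3.06065e-08 − (-2.48369e-05)) = 2.06719e-06.
Partial sum through k=1: 0.000282318.
k=2: B_{4}/(4)! × [f^{(3)}(42) − f^{(3)}(11)] = −1/720 × (-5.20519e-10 − (-6.15790e-06)) = -8.55191e-09.
Partial sum through k=2: 0.000282309.
k=3: B_{6}/(6)! × [f^{(5)}(42) − f^{(5)}(11)] = 1/30240 × (-1.65244e-11 − (-2.84994e-06)) = 9.42434e-11.
Partial sum through k=3: 0.000282309.
k=4: B_{8}/(8)! × [f^{(7)}(42) − f^{(7)}(11)] = −1/1209600 × (-8.43082e-13 − (-2.11979e-06)) = -1.75247e-12.

S_4 ≈ 0.000282309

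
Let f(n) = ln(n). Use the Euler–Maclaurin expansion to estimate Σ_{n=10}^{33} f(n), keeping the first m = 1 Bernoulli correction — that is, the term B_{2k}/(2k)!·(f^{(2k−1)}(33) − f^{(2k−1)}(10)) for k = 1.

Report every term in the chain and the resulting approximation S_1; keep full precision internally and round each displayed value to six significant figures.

S_1 ≈ 72.2526

Integral: ∫_10^33 ln(x) dx = 69.3589.
Boundary: ½(f(10) + f(33)) = ½(2.30259 + 3.49651) = 2.89955.
Running total after boundary: 72.2584.
k=1: B_{2}/(2)! × [f^{(1)}(33) − f^{(1)}(10)] = 1/12 × (0.0303030 − 0.100000) = -0.00580808.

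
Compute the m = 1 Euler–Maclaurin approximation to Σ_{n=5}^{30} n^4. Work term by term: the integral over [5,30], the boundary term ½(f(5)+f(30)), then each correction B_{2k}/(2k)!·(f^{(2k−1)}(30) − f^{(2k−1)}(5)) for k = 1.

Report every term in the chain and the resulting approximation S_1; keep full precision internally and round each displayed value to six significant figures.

The integral term ∫_5^30 x^4 dx = 4.85938e+06.
Endpoint term: (f(5) + f(30))/2 = (625.000 + 810000)/2 = 405312.
Running total after boundary: 5.26469e+06.
k=1: B_{2}/(2)! × [f^{(1)}(30) − f^{(1)}(5)] = 1/12 × (108000 − 500.000) = 8958.33.

S_1 ≈ 5.27365e+06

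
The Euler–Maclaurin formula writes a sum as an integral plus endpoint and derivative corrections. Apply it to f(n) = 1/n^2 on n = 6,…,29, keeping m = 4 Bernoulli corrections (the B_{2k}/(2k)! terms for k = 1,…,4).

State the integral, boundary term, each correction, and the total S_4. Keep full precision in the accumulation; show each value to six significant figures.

S_4 ≈ 0.147428

∫_6^29 1/x^2 dx evaluates to 0.132184.
½[f(6) + f(29)] = ½[0.0277778 + 0.00118906] = 0.0144834.
Running total after boundary: 0.146667.
Correction k=1: B_{2}/2! · (f^{(1)}(29) − f^{(1)}(6)) = 1/12 · (-8.20042e-05 − (-0.00925926)) = 0.000764771.
After k=1: 0.147432.
Correction k=2: B_{4}/4! · (f^{(3)}(29) − f^{(3)}(6)) = −1/720 · (-1.17010e-06 − (-0.00308642)) = -4.28507e-06.
After k=2: 0.147428.
Correction k=3: B_{6}/6! · (f^{(5)}(29) − f^{(5)}(6)) = 1/30240 · (-4.17394e-08 − (-0.00257202)) = 8.50521e-08.
After k=3: 0.147428.
Correction k=4: B_{8}/8! · (f^{(7)}(29) − f^{(7)}(6)) = −1/1209600 · (-2.77932e-09 − (-0.00400091)) = -3.30763e-09.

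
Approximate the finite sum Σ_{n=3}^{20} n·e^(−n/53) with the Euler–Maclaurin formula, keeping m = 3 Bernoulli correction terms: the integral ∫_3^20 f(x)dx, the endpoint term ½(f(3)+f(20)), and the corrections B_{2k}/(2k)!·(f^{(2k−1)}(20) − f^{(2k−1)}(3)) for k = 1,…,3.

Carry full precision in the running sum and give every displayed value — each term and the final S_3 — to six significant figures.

S_3 ≈ 160.044

∫_3^20 x·e^(−x/53) dx evaluates to 151.808.
½[f(3) + f(20)] = ½[2.83491 + 13.7134] = 8.27415.
So far: 160.082.
k=1: B_{2}/(2)! × [f^{(1)}(20) − f^{(1)}(3)] = 1/12 × (0.426927 − 0.891480) = -0.0387127.
After k=1: 160.044.
k=2: B_{4}/(4)! × [f^{(3)}(20) − f^{(3)}(3)] = −1/720 × (0.000640181 − 0.000990180) = 4.86111e-07.
After k=2: 160.044.
k=3: B_{6}/(6)! × [f^{(5)}(20) − f^{(5)}(3)] = 1/30240 × (4.01700e-07 − 5.92024e-07) = -6.29377e-12.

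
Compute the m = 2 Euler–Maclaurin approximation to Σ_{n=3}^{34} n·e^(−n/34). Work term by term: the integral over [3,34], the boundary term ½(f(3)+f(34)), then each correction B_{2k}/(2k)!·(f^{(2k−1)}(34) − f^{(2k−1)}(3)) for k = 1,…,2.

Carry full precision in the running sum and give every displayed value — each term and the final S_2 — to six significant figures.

S_2 ≈ 308.777

∫_3^34 x·e^(−x/34) dx evaluates to 301.219.
Boundary: ½(f(3) + f(34)) = ½(2.74664 + 12.5079) = 7.62727.
Integral + boundary = 308.846.
Order-1 term: 1/12 · (0.00000 − 0.834762) = -0.0695635.
Running total after k=1: 308.777.
Order-2 term: −1/720 · (0.000636470 − 0.00230610) = 2.31893e-06.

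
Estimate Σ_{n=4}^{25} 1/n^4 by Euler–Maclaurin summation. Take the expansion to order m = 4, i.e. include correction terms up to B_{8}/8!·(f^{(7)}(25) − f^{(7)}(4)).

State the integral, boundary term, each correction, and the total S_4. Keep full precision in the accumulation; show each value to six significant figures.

S_4 ≈ 0.00745745

∫_4^25 1/x^4 dx evaluates to 0.00518700.
Boundary: ½(f(4) + f(25)) = ½(0.00390625 + 2.56000e-06) = 0.00195441.
Integral + boundary = 0.00714140.
k=1: B_{2}/(2)! × [f^{(1)}(25) − f^{(1)}(4)] = 1/12 × (-4.09600e-07 − (-0.00390625)) = 0.000325487.
After k=1: 0.00746689.
k=2: B_{4}/(4)! × [f^{(3)}(25) − f^{(3)}(4)] = −1/720 × (-1.96608e-08 − (-0.00732422)) = -1.01725e-05.
After k=2: 0.00745672.
k=3: B_{6}/(6)! × [f^{(5)}(25) − f^{(5)}(4)] = 1/30240 × (-1.76161e-09 − (-0.0256348)) = 8.47710e-07.
After k=3: 0.00745757.
k=4: B_{8}/(8)! × [f^{(7)}(25) − f^{(7)}(4)] = −1/1209600 × (-2.53672e-10 − (-0.144196)) = -1.19209e-07.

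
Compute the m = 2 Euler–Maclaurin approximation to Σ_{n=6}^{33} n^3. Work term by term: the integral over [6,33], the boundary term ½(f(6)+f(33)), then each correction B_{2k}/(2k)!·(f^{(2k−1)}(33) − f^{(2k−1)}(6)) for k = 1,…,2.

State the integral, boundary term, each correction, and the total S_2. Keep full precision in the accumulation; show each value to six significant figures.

The integral term ∫_6^33 x^3 dx = 296156.
Endpoint term: (f(6) + f(33))/2 = (216.000 + 35937.0)/2 = 18076.5.
So far: 314233.
Order-1 term: 1/12 · (3267.00 − 108.000) = 263.250.
After k=1: 314496.
Order-2 term: −1/720 · (6.00000 − 6.00000) = 0.00000.

S_2 ≈ 314496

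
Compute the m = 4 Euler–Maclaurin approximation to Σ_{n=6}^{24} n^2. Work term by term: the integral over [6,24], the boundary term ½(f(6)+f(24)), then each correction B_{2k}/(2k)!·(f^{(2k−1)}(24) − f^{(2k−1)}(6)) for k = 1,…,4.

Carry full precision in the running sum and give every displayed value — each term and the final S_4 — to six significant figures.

Integral: ∫_6^24 x^2 dx = 4536.00.
½[f(6) + f(24)] = ½[36.0000 + 576.000] = 306.000.
Integral + boundary = 4842.00.
Correction k=1: B_{2}/2! · (f^{(1)}(24) − f^{(1)}(6)) = 1/12 · (48.0000 − 12.0000) = 3.00000.
Running total after k=1: 4845.00.
Correction k=2: B_{4}/4! · (f^{(3)}(24) − f^{(3)}(6)) = −1/720 · (0.00000 − 0.00000) = 0.00000.
Running total after k=2: 4845.00.
Correction k=3: B_{6}/6! · (f^{(5)}(24) − f^{(5)}(6)) = 1/30240 · (0.00000 − 0.00000) = 0.00000.
Running total after k=3: 4845.00.
Correction k=4: B_{8}/8! · (f^{(7)}(24) − f^{(7)}(6)) = −1/1209600 · (0.00000 − 0.00000) = 0.00000.

S_4 ≈ 4845.00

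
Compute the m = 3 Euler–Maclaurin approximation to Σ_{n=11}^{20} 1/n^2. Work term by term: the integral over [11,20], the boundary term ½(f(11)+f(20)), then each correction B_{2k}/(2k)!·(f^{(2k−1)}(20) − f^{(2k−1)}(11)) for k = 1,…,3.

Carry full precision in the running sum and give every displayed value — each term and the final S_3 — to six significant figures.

The integral term ∫_11^20 1/x^2 dx = 0.0409091.
Endpoint term: (f(11) + f(20))/2 = (0.00826446 + 0.00250000)/2 = 0.00538223.
Running total after boundary: 0.0462913.
Correction k=1: B_{2}/2! · (f^{(1)}(20) − f^{(1)}(11)) = 1/12 · (-0.000250000 − (-0.00150263)) = 0.000104386.
Partial sum through k=1: 0.0463957.
Correction k=2: B_{4}/4! · (f^{(3)}(20) − f^{(3)}(11)) = −1/720 · (-7.50000e-06 − (-0.000149021)) = -1.96557e-07.
Partial sum through k=2: 0.0463955.
Correction k=3: B_{6}/6! · (f^{(5)}(20) − f^{(5)}(11)) = 1/30240 · (-5.62500e-07 − (-3.69474e-05)) = 1.20320e-09.

S_3 ≈ 0.0463955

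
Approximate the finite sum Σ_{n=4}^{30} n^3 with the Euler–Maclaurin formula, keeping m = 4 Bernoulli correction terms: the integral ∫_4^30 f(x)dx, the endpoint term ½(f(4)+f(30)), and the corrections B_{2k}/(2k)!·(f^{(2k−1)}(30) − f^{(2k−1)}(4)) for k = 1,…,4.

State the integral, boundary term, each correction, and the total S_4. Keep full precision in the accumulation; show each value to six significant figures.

∫_4^30 x^3 dx evaluates to 202436.
½[f(4) + f(30)] = ½[64.0000 + 27000.0] = 13532.0.
Integral + boundary = 215968.
k=1: B_{2}/(2)! × [f^{(1)}(30) − f^{(1)}(4)] = 1/12 × (2700.00 − 48.0000) = 221.000.
Partial sum through k=1: 216189.
k=2: B_{4}/(4)! × [f^{(3)}(30) − f^{(3)}(4)] = −1/720 × (6.00000 − 6.00000) = 0.00000.
Partial sum through k=2: 216189.
k=3: B_{6}/(6)! × [f^{(5)}(30) − f^{(5)}(4)] = 1/30240 × (0.00000 − 0.00000) = 0.00000.
Partial sum through k=3: 216189.
k=4: B_{8}/(8)! × [f^{(7)}(30) − f^{(7)}(4)] = −1/1209600 × (0.00000 − 0.00000) = 0.00000.

S_4 ≈ 216189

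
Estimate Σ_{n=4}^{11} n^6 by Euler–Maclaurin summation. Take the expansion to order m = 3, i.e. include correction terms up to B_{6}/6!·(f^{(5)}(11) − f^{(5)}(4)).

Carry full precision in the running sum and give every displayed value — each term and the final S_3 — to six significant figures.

S_3 ≈ 3.74917e+06

The integral term ∫_4^11 x^6 dx = 2.78154e+06.
Endpoint term: (f(4) + f(11))/2 = (4096.00 + 1.77156e+06)/2 = 887828.
Integral + boundary = 3.66937e+06.
Correction k=1: B_{2}/2! · (f^{(1)}(11) − f^{(1)}(4)) = 1/12 · (966306 − 6144.00) = 80013.5.
Partial sum through k=1: 3.74938e+06.
Correction k=2: B_{4}/4! · (f^{(3)}(11) − f^{(3)}(4)) = −1/720 · (159720 − 7680.00) = -211.167.
Partial sum through k=2: 3.74917e+06.
Correction k=3: B_{6}/6! · (f^{(5)}(11) − f^{(5)}(4)) = 1/30240 · (7920.00 − 2880.00) = 0.166667.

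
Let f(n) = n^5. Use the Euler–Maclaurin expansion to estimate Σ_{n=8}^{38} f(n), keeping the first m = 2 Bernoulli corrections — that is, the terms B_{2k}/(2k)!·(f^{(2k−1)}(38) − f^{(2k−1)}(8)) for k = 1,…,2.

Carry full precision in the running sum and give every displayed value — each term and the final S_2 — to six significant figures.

∫_8^38 x^5 dx evaluates to 5.01779e+08.
½[f(8) + f(38)] = ½[32768.0 + 7.92352e+07] = 3.96340e+07.
So far: 5.41413e+08.
Order-1 term: 1/12 · (1.04257e+07 − 20480.0) = 867100.
Partial sum through k=1: 5.42280e+08.
Order-2 term: −1/720 · (86640.0 − 3840.00) = -115.000.

S_2 ≈ 5.42280e+08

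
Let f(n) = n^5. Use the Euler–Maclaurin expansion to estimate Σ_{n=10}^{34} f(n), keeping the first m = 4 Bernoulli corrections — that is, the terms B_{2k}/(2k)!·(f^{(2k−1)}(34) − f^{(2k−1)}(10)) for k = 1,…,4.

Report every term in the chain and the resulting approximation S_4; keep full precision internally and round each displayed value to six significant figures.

The integral term ∫_10^34 x^5 dx = 2.57301e+08.
½[f(10) + f(34)] = ½[100000 + 4.54354e+07] = 2.27677e+07.
So far: 2.80068e+08.
Correction k=1: B_{2}/2! · (f^{(1)}(34) − f^{(1)}(10)) = 1/12 · (6.68168e+06 − 50000.0) = 552640.
Partial sum through k=1: 2.80621e+08.
Correction k=2: B_{4}/4! · (f^{(3)}(34) − f^{(3)}(10)) = −1/720 · (69360.0 − 6000.00) = -88.0000.
Partial sum through k=2: 2.80621e+08.
Correction k=3: B_{6}/6! · (f^{(5)}(34) − f^{(5)}(10)) = 1/30240 · (120.000 − 120.000) = 0.00000.
Partial sum through k=3: 2.80621e+08.
Correction k=4: B_{8}/8! · (f^{(7)}(34) − f^{(7)}(10)) = −1/1209600 · (0.00000 − 0.00000) = 0.00000.

S_4 ≈ 2.80621e+08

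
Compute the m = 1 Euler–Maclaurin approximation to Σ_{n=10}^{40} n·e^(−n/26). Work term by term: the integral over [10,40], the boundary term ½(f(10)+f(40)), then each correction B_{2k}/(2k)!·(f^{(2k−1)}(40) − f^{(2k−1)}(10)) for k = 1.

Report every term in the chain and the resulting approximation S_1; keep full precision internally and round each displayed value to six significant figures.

Integral: ∫_10^40 x·e^(−x/26) dx = 268.702.
½[f(10) + f(40)] = ½[6.80712 + 8.58845] = 7.69779.
Running total after boundary: 276.400.
Correction k=1: B_{2}/2! · (f^{(1)}(40) − f^{(1)}(10)) = 1/12 · (-0.115614 − 0.418900) = -0.0445428.

S_1 ≈ 276.356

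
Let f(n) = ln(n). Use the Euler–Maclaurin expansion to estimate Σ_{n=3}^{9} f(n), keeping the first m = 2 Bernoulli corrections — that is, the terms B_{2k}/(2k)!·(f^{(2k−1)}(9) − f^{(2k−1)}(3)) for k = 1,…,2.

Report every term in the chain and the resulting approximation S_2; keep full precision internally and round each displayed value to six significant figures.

S_2 ≈ 12.1087

Integral: ∫_3^9 ln(x) dx = 10.4792.
Boundary: ½(f(3) + f(9)) = ½(1.09861 + 2.19722) = 1.64792.
Running total after boundary: 12.1271.
Order-1 term: 1/12 · (0.111111 − 0.333333) = -0.0185185.
Running total after k=1: 12.1086.
Order-2 term: −1/720 · (0.00274348 − 0.0740741) = 9.90703e-05.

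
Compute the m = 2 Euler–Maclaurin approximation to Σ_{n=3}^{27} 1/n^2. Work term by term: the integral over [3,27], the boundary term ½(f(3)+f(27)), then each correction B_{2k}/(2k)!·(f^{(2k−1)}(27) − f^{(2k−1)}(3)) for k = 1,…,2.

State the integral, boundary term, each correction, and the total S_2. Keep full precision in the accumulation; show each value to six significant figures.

The integral term ∫_3^27 1/x^2 dx = 0.296296.
½[f(3) + f(27)] = ½[0.111111 + 0.00137174] = 0.0562414.
Integral + boundary = 0.352538.
Order-1 term: 1/12 · (-0.000101611 − (-0.0740741)) = 0.00616437.
Running total after k=1: 0.358702.
Order-2 term: −1/720 · (-1.67260e-06 − (-0.0987654)) = -0.000137172.

S_2 ≈ 0.358565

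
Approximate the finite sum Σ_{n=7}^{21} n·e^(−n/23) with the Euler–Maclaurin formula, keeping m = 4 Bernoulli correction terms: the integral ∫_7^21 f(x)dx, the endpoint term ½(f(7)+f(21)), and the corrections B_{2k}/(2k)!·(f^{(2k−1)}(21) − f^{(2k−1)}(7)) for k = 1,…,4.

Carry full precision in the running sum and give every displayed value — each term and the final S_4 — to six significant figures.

The integral term ∫_7^21 x·e^(−x/23) dx = 102.830.
Endpoint term: (f(7) + f(21))/2 = (5.16323 + 8.42732)/2 = 6.79528.
So far: 109.626.
Order-1 term: 1/12 · (0.0348957 − 0.513116) = -0.0398517.
Partial sum through k=1: 109.586.
Order-2 term: −1/720 · (0.00158317 − 0.00375865) = 3.02149e-06.
Partial sum through k=2: 109.586.
Order-3 term: 1/30240 · (5.86083e-06 − 1.23768e-05) = -2.15475e-10.
Partial sum through k=3: 109.586.
Order-4 term: −1/1209600 · (1.65007e-08 − 3.33618e-08) = 1.39394e-14.

S_4 ≈ 109.586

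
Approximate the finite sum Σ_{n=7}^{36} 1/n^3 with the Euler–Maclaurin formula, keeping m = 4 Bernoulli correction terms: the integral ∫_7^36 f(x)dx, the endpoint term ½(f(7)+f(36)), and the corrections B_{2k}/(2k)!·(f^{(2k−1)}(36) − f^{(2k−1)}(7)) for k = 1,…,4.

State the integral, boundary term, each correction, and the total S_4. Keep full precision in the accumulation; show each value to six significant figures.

S_4 ≈ 0.0113900

∫_7^36 1/x^3 dx evaluates to 0.00981828.
Endpoint term: (f(7) + f(36))/2 = (0.00291545 + 2.14335e-05)/2 = 0.00146844.
Integral + boundary = 0.0112867.
Order-1 term: 1/12 · (-1.78612e-06 − (-0.00124948)) = 0.000103974.
Partial sum through k=1: 0.0113907.
Order-2 term: −1/720 · (-2.75636e-08 − (-0.000509992)) = -7.08283e-07.
Partial sum through k=2: 0.0113900.
Order-3 term: 1/30240 · (-8.93265e-10 − (-0.000437136)) = 1.44555e-08.
Partial sum through k=3: 0.0113900.
Order-4 term: −1/1209600 · (-4.96259e-11 − (-0.000642322)) = -5.31020e-10.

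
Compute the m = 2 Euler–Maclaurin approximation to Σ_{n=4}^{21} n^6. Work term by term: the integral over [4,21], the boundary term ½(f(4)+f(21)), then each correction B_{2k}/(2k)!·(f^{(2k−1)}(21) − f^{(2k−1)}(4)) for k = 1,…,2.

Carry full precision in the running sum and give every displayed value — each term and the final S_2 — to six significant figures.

S_2 ≈ 3.02221e+08

The integral term ∫_4^21 x^6 dx = 2.57296e+08.
½[f(4) + f(21)] = ½[4096.00 + 8.57661e+07] = 4.28851e+07.
So far: 3.00181e+08.
k=1: B_{2}/(2)! × [f^{(1)}(21) − f^{(1)}(4)] = 1/12 × (2.45046e+07 − 6144.00) = 2.04154e+06.
Partial sum through k=1: 3.02223e+08.
k=2: B_{4}/(4)! × [f^{(3)}(21) − f^{(3)}(4)] = −1/720 × (1.11132e+06 − 7680.00) = -1532.83.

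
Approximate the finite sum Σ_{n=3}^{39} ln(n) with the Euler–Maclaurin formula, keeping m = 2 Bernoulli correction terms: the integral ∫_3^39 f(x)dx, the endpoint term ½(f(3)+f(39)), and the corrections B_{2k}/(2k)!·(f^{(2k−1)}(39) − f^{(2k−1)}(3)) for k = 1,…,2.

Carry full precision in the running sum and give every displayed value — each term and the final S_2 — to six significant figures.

The integral term ∫_3^39 ln(x) dx = 103.583.
Boundary: ½(f(3) + f(39)) = ½(1.09861 + 3.66356) = 2.38109.
Integral + boundary = 105.964.
Correction k=1: B_{2}/2! · (f^{(1)}(39) − f^{(1)}(3)) = 1/12 · (0.0256410 − 0.333333) = -0.0256410.
Running total after k=1: 105.939.
Correction k=2: B_{4}/4! · (f^{(3)}(39) − f^{(3)}(3)) = −1/720 · (3.37160e-05 − 0.0740741) = 0.000102834.

S_2 ≈ 105.939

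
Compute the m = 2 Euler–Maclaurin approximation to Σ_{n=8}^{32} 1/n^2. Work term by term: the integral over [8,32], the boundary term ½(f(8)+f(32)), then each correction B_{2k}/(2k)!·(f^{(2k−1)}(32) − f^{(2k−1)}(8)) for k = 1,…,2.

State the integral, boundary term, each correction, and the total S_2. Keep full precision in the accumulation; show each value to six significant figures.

Integral: ∫_8^32 1/x^2 dx = 0.0937500.
½[f(8) + f(32)] = ½[0.0156250 + 0.000976562] = 0.00830078.
So far: 0.102051.
k=1: B_{2}/(2)! × [f^{(1)}(32) − f^{(1)}(8)] = 1/12 × (-6.10352e-05 − (-0.00390625)) = 0.000320435.
Running total after k=1: 0.102371.
k=2: B_{4}/(4)! × [f^{(3)}(32) − f^{(3)}(8)] = −1/720 × (-7.15256e-07 − (-0.000732422)) = -1.01626e-06.

S_2 ≈ 0.102370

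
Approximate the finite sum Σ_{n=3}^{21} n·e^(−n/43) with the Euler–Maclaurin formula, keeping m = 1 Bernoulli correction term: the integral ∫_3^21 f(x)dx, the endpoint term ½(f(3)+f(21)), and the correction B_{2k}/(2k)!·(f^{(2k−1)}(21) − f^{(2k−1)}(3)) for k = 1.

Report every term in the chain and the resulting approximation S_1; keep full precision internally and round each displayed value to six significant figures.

∫_3^21 x·e^(−x/43) dx evaluates to 156.009.
Boundary: ½(f(3) + f(21)) = ½(2.79783 + 12.8861) = 7.84197.
Running total after boundary: 163.851.
k=1: B_{2}/(2)! × [f^{(1)}(21) − f^{(1)}(3)] = 1/12 × (0.313947 − 0.867545) = -0.0461331.

S_1 ≈ 163.805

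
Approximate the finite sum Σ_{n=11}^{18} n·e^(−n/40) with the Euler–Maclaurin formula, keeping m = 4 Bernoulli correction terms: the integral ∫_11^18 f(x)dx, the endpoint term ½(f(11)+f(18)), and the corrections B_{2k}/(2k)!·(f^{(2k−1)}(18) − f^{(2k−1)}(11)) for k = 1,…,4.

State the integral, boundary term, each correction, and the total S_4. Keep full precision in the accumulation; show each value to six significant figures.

S_4 ≈ 80.1295

∫_11^18 x·e^(−x/40) dx evaluates to 70.2298.
Endpoint term: (f(11) + f(18))/2 = (8.35529 + 11.4773)/2 = 9.91630.
Integral + boundary = 80.1461.
k=1: B_{2}/(2)! × [f^{(1)}(18) − f^{(1)}(11)] = 1/12 × (0.350695 − 0.550690) = -0.0166662.
Partial sum through k=1: 80.1295.
k=2: B_{4}/(4)! × [f^{(3)}(18) − f^{(3)}(11)] = −1/720 × (0.00101622 − 0.00129365) = 3.85314e-07.
Partial sum through k=2: 80.1295.
k=3: B_{6}/(6)! × [f^{(5)}(18) − f^{(5)}(11)] = 1/30240 × (1.13328e-06 − 1.40194e-06) = -8.88427e-12.
Partial sum through k=3: 80.1295.
k=4: B_{8}/(8)! × [f^{(7)}(18) − f^{(7)}(11)] = −1/1209600 × (1.01964e-09 − 1.24710e-09) = 1.88042e-16.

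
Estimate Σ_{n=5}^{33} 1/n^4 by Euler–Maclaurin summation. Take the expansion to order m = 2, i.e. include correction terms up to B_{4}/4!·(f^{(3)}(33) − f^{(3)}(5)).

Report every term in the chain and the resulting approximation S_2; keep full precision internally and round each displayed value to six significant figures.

The integral term ∫_5^33 1/x^4 dx = 0.00265739.
Boundary: ½(f(5) + f(33)) = ½(0.00160000 + 8.43226e-07) = 0.000800422.
Integral + boundary = 0.00345781.
Order-1 term: 1/12 · (-1.02209e-07 − (-0.00128000)) = 0.000106658.
Partial sum through k=1: 0.00356447.
Order-2 term: −1/720 · (-2.81568e-09 − (-0.00153600)) = -2.13333e-06.

S_2 ≈ 0.00356234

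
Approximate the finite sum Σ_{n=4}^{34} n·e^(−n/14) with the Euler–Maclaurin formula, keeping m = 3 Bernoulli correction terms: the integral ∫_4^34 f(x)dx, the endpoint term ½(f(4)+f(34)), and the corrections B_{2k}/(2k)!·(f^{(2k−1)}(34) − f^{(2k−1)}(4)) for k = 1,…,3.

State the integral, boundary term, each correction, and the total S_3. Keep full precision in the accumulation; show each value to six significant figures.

S_3 ≈ 133.073

Integral: ∫_4^34 x·e^(−x/14) dx = 130.127.
½[f(4) + f(34)] = ½[3.00591 + 2.99753] = 3.00172.
Running total after boundary: 133.129.
k=1: B_{2}/(2)! × [f^{(1)}(34) − f^{(1)}(4)] = 1/12 × (-0.125947 − 0.536769) = -0.0552263.
After k=1: 133.073.
k=2: B_{4}/(4)! × [f^{(3)}(34) − f^{(3)}(4)] = −1/720 × (0.000257034 − 0.0104068) = 1.40968e-05.
After k=2: 133.073.
k=3: B_{6}/(6)! × [f^{(5)}(34) − f^{(5)}(4)] = 1/30240 × (5.90129e-06 − 9.22188e-05) = -2.85442e-09.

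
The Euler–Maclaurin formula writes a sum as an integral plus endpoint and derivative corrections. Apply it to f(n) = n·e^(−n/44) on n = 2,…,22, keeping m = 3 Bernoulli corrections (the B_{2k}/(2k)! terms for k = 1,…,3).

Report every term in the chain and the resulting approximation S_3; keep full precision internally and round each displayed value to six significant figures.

∫_2^22 x·e^(−x/44) dx evaluates to 172.695.
Boundary: ½(f(2) + f(22)) = ½(1.91113 + 13.3437) = 7.62740.
Integral + boundary = 180.322.
Correction k=1: B_{2}/2! · (f^{(1)}(22) − f^{(1)}(2)) = 1/12 · (0.303265 − 0.912128) = -0.0507386.
Running total after k=1: 180.271.
Correction k=2: B_{4}/4! · (f^{(3)}(22) − f^{(3)}(2)) = −1/720 · (0.000783227 − 0.00145829) = 9.37592e-07.
Running total after k=2: 180.271.
Correction k=3: B_{6}/6! · (f^{(5)}(22) − f^{(5)}(2)) = 1/30240 · (7.28207e-07 − 1.26314e-06) = -1.76897e-11.

S_3 ≈ 180.271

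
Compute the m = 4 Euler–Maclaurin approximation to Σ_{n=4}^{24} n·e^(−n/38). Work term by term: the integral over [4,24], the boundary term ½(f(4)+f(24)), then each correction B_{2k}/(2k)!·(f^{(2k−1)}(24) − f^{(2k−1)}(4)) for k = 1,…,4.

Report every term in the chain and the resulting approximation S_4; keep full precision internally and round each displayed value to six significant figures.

S_4 ≈ 191.864

Integral: ∫_4^24 x·e^(−x/38) dx = 183.733.
½[f(4) + f(24)] = ½[3.60035 + 12.7620] = 8.18119.
Running total after boundary: 191.914.
Order-1 term: 1/12 · (0.195908 − 0.805342) = -0.0507861.
Running total after k=1: 191.864.
Order-2 term: −1/720 · (0.000872169 − 0.00180437) = 1.29473e-06.
Running total after k=2: 191.864.
Order-3 term: 1/30240 · (1.11404e-06 − 2.11290e-06) = -3.30314e-11.
Running total after k=3: 191.864.
Order-4 term: −1/1209600 · (1.12471e-09 − 2.06111e-09) = 7.74143e-16.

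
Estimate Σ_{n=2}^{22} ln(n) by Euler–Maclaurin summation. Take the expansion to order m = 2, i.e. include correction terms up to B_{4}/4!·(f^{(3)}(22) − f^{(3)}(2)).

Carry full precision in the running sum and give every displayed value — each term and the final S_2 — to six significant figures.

∫_2^22 ln(x) dx evaluates to 46.6166.
Boundary: ½(f(2) + f(22)) = ½(0.693147 + 3.09104) = 1.89209.
Running total after boundary: 48.5087.
Order-1 term: 1/12 · (0.0454545 − 0.500000) = -0.0378788.
Partial sum through k=1: 48.4709.
Order-2 term: −1/720 · (0.000187829 − 0.250000) = 0.000346961.

S_2 ≈ 48.4712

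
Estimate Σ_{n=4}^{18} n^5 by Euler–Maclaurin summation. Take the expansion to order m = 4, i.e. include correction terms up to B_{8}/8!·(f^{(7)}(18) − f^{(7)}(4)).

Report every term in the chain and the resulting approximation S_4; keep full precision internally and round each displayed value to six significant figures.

S_4 ≈ 6.65692e+06

The integral term ∫_4^18 x^5 dx = 5.66802e+06.
Endpoint term: (f(4) + f(18))/2 = (1024.00 + 1.88957e+06)/2 = 945296.
Integral + boundary = 6.61332e+06.
k=1: B_{2}/(2)! × [f^{(1)}(18) − f^{(1)}(4)] = 1/12 × (524880 − 1280.00) = 43633.3.
After k=1: 6.65695e+06.
k=2: B_{4}/(4)! × [f^{(3)}(18) − f^{(3)}(4)] = −1/720 × (19440.0 − 960.000) = -25.6667.
After k=2: 6.65692e+06.
k=3: B_{6}/(6)! × [f^{(5)}(18) − f^{(5)}(4)] = 1/30240 × (120.000 − 120.000) = 0.00000.
After k=3: 6.65692e+06.
k=4: B_{8}/(8)! × [f^{(7)}(18) − f^{(7)}(4)] = −1/1209600 × (0.00000 − 0.00000) = 0.00000.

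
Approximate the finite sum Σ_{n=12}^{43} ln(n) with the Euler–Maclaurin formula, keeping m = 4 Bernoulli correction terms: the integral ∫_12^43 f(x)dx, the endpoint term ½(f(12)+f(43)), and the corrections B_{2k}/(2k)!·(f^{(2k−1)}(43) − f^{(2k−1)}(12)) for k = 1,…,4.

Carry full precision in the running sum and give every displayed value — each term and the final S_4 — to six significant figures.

S_4 ≈ 104.031

The integral term ∫_12^43 ln(x) dx = 100.913.
Endpoint term: (f(12) + f(43))/2 = (2.48491 + 3.76120)/2 = 3.12305.
So far: 104.036.
Order-1 term: 1/12 · (0.0232558 − 0.0833333) = -0.00500646.
Running total after k=1: 104.031.
Order-2 term: −1/720 · (2.51550e-05 − 0.00115741) = 1.57257e-06.
Running total after k=2: 104.031.
Order-3 term: 1/30240 · (1.63256e-07 − 9.64506e-05) = -3.18411e-09.
Running total after k=3: 104.031.
Order-4 term: −1/1209600 · (2.64883e-09 − 2.00939e-05) = 1.66098e-11.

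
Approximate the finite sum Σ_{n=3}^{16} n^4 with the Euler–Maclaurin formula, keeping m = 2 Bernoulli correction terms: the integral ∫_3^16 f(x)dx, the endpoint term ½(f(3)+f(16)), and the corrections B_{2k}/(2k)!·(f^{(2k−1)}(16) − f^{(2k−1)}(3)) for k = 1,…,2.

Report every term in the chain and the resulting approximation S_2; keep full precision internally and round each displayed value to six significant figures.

Integral: ∫_3^16 x^4 dx = 209667.
Endpoint term: (f(3) + f(16))/2 = (81.0000 + 65536.0)/2 = 32808.5.
Running total after boundary: 242475.
k=1: B_{2}/(2)! × [f^{(1)}(16) − f^{(1)}(3)] = 1/12 × (16384.0 − 108.000) = 1356.33.
Running total after k=1: 243831.
k=2: B_{4}/(4)! × [f^{(3)}(16) − f^{(3)}(3)] = −1/720 × (384.000 − 72.0000) = -0.433333.

S_2 ≈ 243831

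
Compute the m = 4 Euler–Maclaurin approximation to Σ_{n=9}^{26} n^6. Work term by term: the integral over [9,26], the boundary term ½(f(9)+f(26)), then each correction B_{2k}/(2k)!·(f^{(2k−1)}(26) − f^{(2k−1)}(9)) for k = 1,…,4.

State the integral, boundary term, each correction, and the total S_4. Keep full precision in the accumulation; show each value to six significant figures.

The integral term ∫_9^26 x^6 dx = 1.14672e+09.
½[f(9) + f(26)] = ½[531441 + 3.08916e+08] = 1.54724e+08.
So far: 1.30144e+09.
k=1: B_{2}/(2)! × [f^{(1)}(26) − f^{(1)}(9)] = 1/12 × (7.12883e+07 − 354294) = 5.91116e+06.
After k=1: 1.30735e+09.
k=2: B_{4}/(4)! × [f^{(3)}(26) − f^{(3)}(9)] = −1/720 × (2.10912e+06 − 87480.0) = -2807.83.
After k=2: 1.30735e+09.
k=3: B_{6}/(6)! × [f^{(5)}(26) − f^{(5)}(9)] = 1/30240 × (18720.0 − 6480.00) = 0.404762.
After k=3: 1.30735e+09.
k=4: B_{8}/(8)! × [f^{(7)}(26) − f^{(7)}(9)] = −1/1209600 × (0.00000 − 0.00000) = 0.00000.

S_4 ≈ 1.30735e+09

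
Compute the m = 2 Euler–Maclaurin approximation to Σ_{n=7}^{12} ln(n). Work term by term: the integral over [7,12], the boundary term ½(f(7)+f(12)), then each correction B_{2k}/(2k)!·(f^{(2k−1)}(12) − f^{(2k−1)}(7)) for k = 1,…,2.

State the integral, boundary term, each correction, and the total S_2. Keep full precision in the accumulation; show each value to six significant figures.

S_2 ≈ 13.4080

The integral term ∫_7^12 ln(x) dx = 11.1975.
½[f(7) + f(12)] = ½[1.94591 + 2.48491] = 2.21541.
So far: 13.4129.
k=1: B_{2}/(2)! × [f^{(1)}(12) − f^{(1)}(7)] = 1/12 × (0.0833333 − 0.142857) = -0.00496032.
Partial sum through k=1: 13.4080.
k=2: B_{4}/(4)! × [f^{(3)}(12) − f^{(3)}(7)] = −1/720 × (0.00115741 − 0.00583090) = 6.49097e-06.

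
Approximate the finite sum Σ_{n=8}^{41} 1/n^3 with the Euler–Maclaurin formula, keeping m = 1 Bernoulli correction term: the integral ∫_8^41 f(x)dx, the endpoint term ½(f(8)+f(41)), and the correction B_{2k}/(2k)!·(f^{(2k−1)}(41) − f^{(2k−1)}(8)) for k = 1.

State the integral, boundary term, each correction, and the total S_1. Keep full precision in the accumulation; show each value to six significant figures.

S_1 ≈ 0.00855982

Integral: ∫_8^41 1/x^3 dx = 0.00751506.
Boundary: ½(f(8) + f(41)) = ½(0.00195312 + 1.45094e-05) = 0.000983817.
So far: 0.00849888.
Correction k=1: B_{2}/2! · (f^{(1)}(41) − f^{(1)}(8)) = 1/12 · (-1.06166e-06 − (-0.000732422)) = 6.09467e-05.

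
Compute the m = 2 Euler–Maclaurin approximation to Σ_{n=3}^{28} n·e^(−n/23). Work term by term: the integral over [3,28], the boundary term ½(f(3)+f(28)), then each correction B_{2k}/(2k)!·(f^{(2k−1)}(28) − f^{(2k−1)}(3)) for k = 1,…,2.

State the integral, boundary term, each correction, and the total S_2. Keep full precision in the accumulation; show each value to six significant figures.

Integral: ∫_3^28 x·e^(−x/23) dx = 177.663.
½[f(3) + f(28)] = ½[2.63314 + 8.28804] = 5.46059.
Integral + boundary = 183.124.
Order-1 term: 1/12 · (-0.0643481 − 0.763229) = -0.0689648.
Running total after k=1: 183.055.
Order-2 term: −1/720 · (0.000997457 − 0.00476117) = 5.22737e-06.

S_2 ≈ 183.055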